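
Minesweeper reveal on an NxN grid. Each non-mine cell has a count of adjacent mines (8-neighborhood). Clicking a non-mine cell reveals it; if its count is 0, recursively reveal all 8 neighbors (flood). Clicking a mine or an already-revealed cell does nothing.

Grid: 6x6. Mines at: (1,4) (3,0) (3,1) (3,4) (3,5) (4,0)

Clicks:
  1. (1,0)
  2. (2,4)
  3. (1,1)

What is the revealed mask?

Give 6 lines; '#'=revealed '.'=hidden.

Click 1 (1,0) count=0: revealed 12 new [(0,0) (0,1) (0,2) (0,3) (1,0) (1,1) (1,2) (1,3) (2,0) (2,1) (2,2) (2,3)] -> total=12
Click 2 (2,4) count=3: revealed 1 new [(2,4)] -> total=13
Click 3 (1,1) count=0: revealed 0 new [(none)] -> total=13

Answer: ####..
####..
#####.
......
......
......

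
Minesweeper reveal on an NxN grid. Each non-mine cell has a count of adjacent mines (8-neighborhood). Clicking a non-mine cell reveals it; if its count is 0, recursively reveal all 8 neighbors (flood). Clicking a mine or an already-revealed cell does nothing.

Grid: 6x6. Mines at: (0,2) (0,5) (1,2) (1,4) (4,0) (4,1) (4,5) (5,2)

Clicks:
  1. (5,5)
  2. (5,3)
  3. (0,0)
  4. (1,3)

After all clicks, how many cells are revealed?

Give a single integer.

Click 1 (5,5) count=1: revealed 1 new [(5,5)] -> total=1
Click 2 (5,3) count=1: revealed 1 new [(5,3)] -> total=2
Click 3 (0,0) count=0: revealed 8 new [(0,0) (0,1) (1,0) (1,1) (2,0) (2,1) (3,0) (3,1)] -> total=10
Click 4 (1,3) count=3: revealed 1 new [(1,3)] -> total=11

Answer: 11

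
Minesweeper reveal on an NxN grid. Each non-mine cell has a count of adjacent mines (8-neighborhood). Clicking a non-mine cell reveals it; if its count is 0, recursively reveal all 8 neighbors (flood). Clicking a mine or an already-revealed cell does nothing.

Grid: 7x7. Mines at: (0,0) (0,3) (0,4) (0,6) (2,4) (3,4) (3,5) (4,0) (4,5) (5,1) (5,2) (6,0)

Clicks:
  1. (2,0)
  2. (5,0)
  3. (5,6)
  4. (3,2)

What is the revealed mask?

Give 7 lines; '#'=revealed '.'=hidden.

Answer: .......
####...
####...
####...
.###...
#.....#
.......

Derivation:
Click 1 (2,0) count=0: revealed 15 new [(1,0) (1,1) (1,2) (1,3) (2,0) (2,1) (2,2) (2,3) (3,0) (3,1) (3,2) (3,3) (4,1) (4,2) (4,3)] -> total=15
Click 2 (5,0) count=3: revealed 1 new [(5,0)] -> total=16
Click 3 (5,6) count=1: revealed 1 new [(5,6)] -> total=17
Click 4 (3,2) count=0: revealed 0 new [(none)] -> total=17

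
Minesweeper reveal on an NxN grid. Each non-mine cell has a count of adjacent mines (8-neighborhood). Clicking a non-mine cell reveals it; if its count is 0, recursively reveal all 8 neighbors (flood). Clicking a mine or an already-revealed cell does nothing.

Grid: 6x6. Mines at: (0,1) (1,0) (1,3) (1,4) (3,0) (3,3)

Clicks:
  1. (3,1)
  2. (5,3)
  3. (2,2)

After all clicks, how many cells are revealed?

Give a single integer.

Click 1 (3,1) count=1: revealed 1 new [(3,1)] -> total=1
Click 2 (5,3) count=0: revealed 16 new [(2,4) (2,5) (3,4) (3,5) (4,0) (4,1) (4,2) (4,3) (4,4) (4,5) (5,0) (5,1) (5,2) (5,3) (5,4) (5,5)] -> total=17
Click 3 (2,2) count=2: revealed 1 new [(2,2)] -> total=18

Answer: 18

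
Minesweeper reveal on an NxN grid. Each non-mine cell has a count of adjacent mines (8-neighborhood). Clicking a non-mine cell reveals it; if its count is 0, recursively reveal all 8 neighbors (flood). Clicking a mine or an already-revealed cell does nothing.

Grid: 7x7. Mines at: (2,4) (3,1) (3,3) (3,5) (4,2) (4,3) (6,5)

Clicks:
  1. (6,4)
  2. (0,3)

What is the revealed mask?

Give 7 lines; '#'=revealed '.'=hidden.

Click 1 (6,4) count=1: revealed 1 new [(6,4)] -> total=1
Click 2 (0,3) count=0: revealed 20 new [(0,0) (0,1) (0,2) (0,3) (0,4) (0,5) (0,6) (1,0) (1,1) (1,2) (1,3) (1,4) (1,5) (1,6) (2,0) (2,1) (2,2) (2,3) (2,5) (2,6)] -> total=21

Answer: #######
#######
####.##
.......
.......
.......
....#..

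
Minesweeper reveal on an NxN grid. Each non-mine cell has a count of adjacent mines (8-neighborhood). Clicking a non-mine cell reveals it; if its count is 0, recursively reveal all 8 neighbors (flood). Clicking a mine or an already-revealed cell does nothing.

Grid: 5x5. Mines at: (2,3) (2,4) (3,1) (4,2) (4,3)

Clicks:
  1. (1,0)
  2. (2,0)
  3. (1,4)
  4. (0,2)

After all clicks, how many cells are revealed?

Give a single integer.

Answer: 13

Derivation:
Click 1 (1,0) count=0: revealed 13 new [(0,0) (0,1) (0,2) (0,3) (0,4) (1,0) (1,1) (1,2) (1,3) (1,4) (2,0) (2,1) (2,2)] -> total=13
Click 2 (2,0) count=1: revealed 0 new [(none)] -> total=13
Click 3 (1,4) count=2: revealed 0 new [(none)] -> total=13
Click 4 (0,2) count=0: revealed 0 new [(none)] -> total=13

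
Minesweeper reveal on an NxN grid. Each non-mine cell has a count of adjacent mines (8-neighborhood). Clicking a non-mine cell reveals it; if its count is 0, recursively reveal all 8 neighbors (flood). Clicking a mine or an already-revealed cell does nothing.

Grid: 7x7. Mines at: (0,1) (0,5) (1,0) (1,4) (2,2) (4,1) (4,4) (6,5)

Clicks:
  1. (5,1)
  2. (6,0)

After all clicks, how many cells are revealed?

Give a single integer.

Answer: 10

Derivation:
Click 1 (5,1) count=1: revealed 1 new [(5,1)] -> total=1
Click 2 (6,0) count=0: revealed 9 new [(5,0) (5,2) (5,3) (5,4) (6,0) (6,1) (6,2) (6,3) (6,4)] -> total=10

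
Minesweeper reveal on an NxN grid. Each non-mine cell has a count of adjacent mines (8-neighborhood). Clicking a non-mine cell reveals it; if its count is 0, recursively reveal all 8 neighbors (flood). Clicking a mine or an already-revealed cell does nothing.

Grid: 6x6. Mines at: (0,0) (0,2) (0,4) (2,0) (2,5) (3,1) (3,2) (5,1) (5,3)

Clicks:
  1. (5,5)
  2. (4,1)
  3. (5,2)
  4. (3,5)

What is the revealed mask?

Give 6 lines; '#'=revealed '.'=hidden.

Click 1 (5,5) count=0: revealed 6 new [(3,4) (3,5) (4,4) (4,5) (5,4) (5,5)] -> total=6
Click 2 (4,1) count=3: revealed 1 new [(4,1)] -> total=7
Click 3 (5,2) count=2: revealed 1 new [(5,2)] -> total=8
Click 4 (3,5) count=1: revealed 0 new [(none)] -> total=8

Answer: ......
......
......
....##
.#..##
..#.##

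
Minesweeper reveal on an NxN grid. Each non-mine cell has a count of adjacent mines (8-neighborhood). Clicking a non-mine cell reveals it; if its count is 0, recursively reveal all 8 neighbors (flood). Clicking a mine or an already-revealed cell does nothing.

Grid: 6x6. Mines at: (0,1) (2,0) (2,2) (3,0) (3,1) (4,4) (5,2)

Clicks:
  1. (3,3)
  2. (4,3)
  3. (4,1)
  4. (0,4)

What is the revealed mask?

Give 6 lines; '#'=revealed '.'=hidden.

Click 1 (3,3) count=2: revealed 1 new [(3,3)] -> total=1
Click 2 (4,3) count=2: revealed 1 new [(4,3)] -> total=2
Click 3 (4,1) count=3: revealed 1 new [(4,1)] -> total=3
Click 4 (0,4) count=0: revealed 13 new [(0,2) (0,3) (0,4) (0,5) (1,2) (1,3) (1,4) (1,5) (2,3) (2,4) (2,5) (3,4) (3,5)] -> total=16

Answer: ..####
..####
...###
...###
.#.#..
......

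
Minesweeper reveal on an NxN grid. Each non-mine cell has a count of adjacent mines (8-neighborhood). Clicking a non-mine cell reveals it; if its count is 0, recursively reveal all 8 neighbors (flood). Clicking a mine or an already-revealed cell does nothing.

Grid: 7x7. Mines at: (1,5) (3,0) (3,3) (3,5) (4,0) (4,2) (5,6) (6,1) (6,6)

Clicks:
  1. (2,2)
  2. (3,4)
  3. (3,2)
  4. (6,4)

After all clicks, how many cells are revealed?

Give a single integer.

Answer: 14

Derivation:
Click 1 (2,2) count=1: revealed 1 new [(2,2)] -> total=1
Click 2 (3,4) count=2: revealed 1 new [(3,4)] -> total=2
Click 3 (3,2) count=2: revealed 1 new [(3,2)] -> total=3
Click 4 (6,4) count=0: revealed 11 new [(4,3) (4,4) (4,5) (5,2) (5,3) (5,4) (5,5) (6,2) (6,3) (6,4) (6,5)] -> total=14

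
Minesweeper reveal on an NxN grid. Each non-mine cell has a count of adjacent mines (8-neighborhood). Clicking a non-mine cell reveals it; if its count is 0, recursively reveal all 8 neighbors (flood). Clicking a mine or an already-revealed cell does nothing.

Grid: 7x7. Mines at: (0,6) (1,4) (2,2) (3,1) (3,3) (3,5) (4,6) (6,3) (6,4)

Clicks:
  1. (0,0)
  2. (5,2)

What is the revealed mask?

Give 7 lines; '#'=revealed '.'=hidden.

Answer: ####...
####...
##.....
.......
.......
..#....
.......

Derivation:
Click 1 (0,0) count=0: revealed 10 new [(0,0) (0,1) (0,2) (0,3) (1,0) (1,1) (1,2) (1,3) (2,0) (2,1)] -> total=10
Click 2 (5,2) count=1: revealed 1 new [(5,2)] -> total=11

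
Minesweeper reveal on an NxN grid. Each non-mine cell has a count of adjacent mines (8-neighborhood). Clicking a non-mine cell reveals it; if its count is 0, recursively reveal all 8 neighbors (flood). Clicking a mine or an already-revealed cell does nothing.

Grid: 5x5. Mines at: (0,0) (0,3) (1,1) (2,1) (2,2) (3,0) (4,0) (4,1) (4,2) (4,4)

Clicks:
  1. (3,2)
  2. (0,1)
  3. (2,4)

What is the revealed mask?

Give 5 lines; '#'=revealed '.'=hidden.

Answer: .#...
...##
...##
..###
.....

Derivation:
Click 1 (3,2) count=4: revealed 1 new [(3,2)] -> total=1
Click 2 (0,1) count=2: revealed 1 new [(0,1)] -> total=2
Click 3 (2,4) count=0: revealed 6 new [(1,3) (1,4) (2,3) (2,4) (3,3) (3,4)] -> total=8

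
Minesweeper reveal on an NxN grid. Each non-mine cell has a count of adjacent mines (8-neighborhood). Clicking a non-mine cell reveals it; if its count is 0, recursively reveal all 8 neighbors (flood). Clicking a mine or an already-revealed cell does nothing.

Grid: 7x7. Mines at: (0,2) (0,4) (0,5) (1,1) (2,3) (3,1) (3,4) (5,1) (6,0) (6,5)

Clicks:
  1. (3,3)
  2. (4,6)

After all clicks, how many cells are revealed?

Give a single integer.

Answer: 11

Derivation:
Click 1 (3,3) count=2: revealed 1 new [(3,3)] -> total=1
Click 2 (4,6) count=0: revealed 10 new [(1,5) (1,6) (2,5) (2,6) (3,5) (3,6) (4,5) (4,6) (5,5) (5,6)] -> total=11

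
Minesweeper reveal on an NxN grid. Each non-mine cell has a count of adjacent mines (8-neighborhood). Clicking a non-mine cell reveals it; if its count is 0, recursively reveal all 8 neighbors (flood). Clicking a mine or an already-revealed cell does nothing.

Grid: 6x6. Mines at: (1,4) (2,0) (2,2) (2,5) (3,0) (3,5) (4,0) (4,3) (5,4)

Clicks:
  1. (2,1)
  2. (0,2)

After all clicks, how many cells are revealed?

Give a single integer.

Answer: 9

Derivation:
Click 1 (2,1) count=3: revealed 1 new [(2,1)] -> total=1
Click 2 (0,2) count=0: revealed 8 new [(0,0) (0,1) (0,2) (0,3) (1,0) (1,1) (1,2) (1,3)] -> total=9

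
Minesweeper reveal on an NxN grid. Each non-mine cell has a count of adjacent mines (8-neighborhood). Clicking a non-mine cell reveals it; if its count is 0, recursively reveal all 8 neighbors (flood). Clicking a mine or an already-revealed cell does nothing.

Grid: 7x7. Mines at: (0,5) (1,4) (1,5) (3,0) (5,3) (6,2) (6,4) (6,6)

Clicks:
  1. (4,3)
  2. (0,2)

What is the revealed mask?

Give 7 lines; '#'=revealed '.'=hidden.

Answer: ####...
####...
#######
.######
.######
....###
.......

Derivation:
Click 1 (4,3) count=1: revealed 1 new [(4,3)] -> total=1
Click 2 (0,2) count=0: revealed 29 new [(0,0) (0,1) (0,2) (0,3) (1,0) (1,1) (1,2) (1,3) (2,0) (2,1) (2,2) (2,3) (2,4) (2,5) (2,6) (3,1) (3,2) (3,3) (3,4) (3,5) (3,6) (4,1) (4,2) (4,4) (4,5) (4,6) (5,4) (5,5) (5,6)] -> total=30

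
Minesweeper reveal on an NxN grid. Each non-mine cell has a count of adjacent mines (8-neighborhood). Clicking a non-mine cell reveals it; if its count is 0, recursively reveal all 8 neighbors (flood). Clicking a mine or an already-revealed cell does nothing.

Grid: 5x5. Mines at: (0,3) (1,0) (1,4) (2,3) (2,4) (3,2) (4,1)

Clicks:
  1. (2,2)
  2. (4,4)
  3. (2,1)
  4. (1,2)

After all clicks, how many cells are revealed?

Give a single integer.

Answer: 7

Derivation:
Click 1 (2,2) count=2: revealed 1 new [(2,2)] -> total=1
Click 2 (4,4) count=0: revealed 4 new [(3,3) (3,4) (4,3) (4,4)] -> total=5
Click 3 (2,1) count=2: revealed 1 new [(2,1)] -> total=6
Click 4 (1,2) count=2: revealed 1 new [(1,2)] -> total=7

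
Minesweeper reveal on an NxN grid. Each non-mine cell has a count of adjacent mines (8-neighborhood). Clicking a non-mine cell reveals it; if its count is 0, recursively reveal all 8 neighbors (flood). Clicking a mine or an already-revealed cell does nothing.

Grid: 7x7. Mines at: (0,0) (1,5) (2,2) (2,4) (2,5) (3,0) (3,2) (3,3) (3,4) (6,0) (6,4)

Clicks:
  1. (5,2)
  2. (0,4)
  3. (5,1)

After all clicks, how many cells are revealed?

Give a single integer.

Click 1 (5,2) count=0: revealed 9 new [(4,1) (4,2) (4,3) (5,1) (5,2) (5,3) (6,1) (6,2) (6,3)] -> total=9
Click 2 (0,4) count=1: revealed 1 new [(0,4)] -> total=10
Click 3 (5,1) count=1: revealed 0 new [(none)] -> total=10

Answer: 10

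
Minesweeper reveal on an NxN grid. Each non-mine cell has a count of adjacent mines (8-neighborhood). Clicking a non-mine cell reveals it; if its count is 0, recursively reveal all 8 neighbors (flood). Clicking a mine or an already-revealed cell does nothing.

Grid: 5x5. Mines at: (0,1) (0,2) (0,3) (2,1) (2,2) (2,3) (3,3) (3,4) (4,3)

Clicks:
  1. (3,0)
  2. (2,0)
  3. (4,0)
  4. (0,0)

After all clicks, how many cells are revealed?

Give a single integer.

Click 1 (3,0) count=1: revealed 1 new [(3,0)] -> total=1
Click 2 (2,0) count=1: revealed 1 new [(2,0)] -> total=2
Click 3 (4,0) count=0: revealed 5 new [(3,1) (3,2) (4,0) (4,1) (4,2)] -> total=7
Click 4 (0,0) count=1: revealed 1 new [(0,0)] -> total=8

Answer: 8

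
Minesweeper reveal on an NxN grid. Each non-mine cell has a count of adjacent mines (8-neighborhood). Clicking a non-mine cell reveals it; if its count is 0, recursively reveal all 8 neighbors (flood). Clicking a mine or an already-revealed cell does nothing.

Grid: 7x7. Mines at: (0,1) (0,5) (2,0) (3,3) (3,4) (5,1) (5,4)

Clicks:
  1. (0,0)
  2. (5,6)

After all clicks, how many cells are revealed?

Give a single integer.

Answer: 13

Derivation:
Click 1 (0,0) count=1: revealed 1 new [(0,0)] -> total=1
Click 2 (5,6) count=0: revealed 12 new [(1,5) (1,6) (2,5) (2,6) (3,5) (3,6) (4,5) (4,6) (5,5) (5,6) (6,5) (6,6)] -> total=13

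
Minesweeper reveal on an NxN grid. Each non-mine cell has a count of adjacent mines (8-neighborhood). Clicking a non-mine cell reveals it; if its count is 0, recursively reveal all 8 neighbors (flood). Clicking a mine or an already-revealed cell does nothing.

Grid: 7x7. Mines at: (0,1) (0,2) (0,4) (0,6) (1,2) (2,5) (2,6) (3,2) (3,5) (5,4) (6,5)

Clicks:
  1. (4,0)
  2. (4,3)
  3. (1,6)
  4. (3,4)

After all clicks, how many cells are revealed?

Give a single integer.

Click 1 (4,0) count=0: revealed 18 new [(1,0) (1,1) (2,0) (2,1) (3,0) (3,1) (4,0) (4,1) (4,2) (4,3) (5,0) (5,1) (5,2) (5,3) (6,0) (6,1) (6,2) (6,3)] -> total=18
Click 2 (4,3) count=2: revealed 0 new [(none)] -> total=18
Click 3 (1,6) count=3: revealed 1 new [(1,6)] -> total=19
Click 4 (3,4) count=2: revealed 1 new [(3,4)] -> total=20

Answer: 20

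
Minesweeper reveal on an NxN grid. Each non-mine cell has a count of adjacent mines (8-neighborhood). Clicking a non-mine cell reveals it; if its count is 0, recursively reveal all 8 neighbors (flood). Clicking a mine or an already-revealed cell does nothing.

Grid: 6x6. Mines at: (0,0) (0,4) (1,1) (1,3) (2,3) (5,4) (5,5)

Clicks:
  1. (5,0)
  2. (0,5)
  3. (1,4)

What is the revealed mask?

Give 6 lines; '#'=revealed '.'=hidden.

Answer: .....#
....#.
###...
####..
####..
####..

Derivation:
Click 1 (5,0) count=0: revealed 15 new [(2,0) (2,1) (2,2) (3,0) (3,1) (3,2) (3,3) (4,0) (4,1) (4,2) (4,3) (5,0) (5,1) (5,2) (5,3)] -> total=15
Click 2 (0,5) count=1: revealed 1 new [(0,5)] -> total=16
Click 3 (1,4) count=3: revealed 1 new [(1,4)] -> total=17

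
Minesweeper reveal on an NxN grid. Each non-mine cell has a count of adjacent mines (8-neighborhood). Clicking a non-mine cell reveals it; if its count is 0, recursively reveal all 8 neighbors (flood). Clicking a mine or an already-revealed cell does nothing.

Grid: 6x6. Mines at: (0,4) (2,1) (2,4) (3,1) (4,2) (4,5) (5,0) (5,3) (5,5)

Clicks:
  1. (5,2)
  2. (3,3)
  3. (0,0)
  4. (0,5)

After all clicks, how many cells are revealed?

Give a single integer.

Answer: 11

Derivation:
Click 1 (5,2) count=2: revealed 1 new [(5,2)] -> total=1
Click 2 (3,3) count=2: revealed 1 new [(3,3)] -> total=2
Click 3 (0,0) count=0: revealed 8 new [(0,0) (0,1) (0,2) (0,3) (1,0) (1,1) (1,2) (1,3)] -> total=10
Click 4 (0,5) count=1: revealed 1 new [(0,5)] -> total=11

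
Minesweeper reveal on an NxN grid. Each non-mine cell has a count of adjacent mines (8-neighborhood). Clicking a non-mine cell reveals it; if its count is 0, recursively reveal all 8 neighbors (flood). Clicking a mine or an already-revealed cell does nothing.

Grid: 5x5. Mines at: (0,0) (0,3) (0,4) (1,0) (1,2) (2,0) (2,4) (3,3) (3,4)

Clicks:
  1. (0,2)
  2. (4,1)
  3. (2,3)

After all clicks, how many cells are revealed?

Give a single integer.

Answer: 8

Derivation:
Click 1 (0,2) count=2: revealed 1 new [(0,2)] -> total=1
Click 2 (4,1) count=0: revealed 6 new [(3,0) (3,1) (3,2) (4,0) (4,1) (4,2)] -> total=7
Click 3 (2,3) count=4: revealed 1 new [(2,3)] -> total=8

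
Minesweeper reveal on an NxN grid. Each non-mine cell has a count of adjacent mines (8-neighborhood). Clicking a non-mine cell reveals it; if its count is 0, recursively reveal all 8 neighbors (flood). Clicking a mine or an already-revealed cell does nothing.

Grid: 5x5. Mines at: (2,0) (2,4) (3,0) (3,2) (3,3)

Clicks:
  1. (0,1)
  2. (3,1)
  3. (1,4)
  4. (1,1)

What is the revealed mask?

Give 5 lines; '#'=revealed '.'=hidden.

Answer: #####
#####
.###.
.#...
.....

Derivation:
Click 1 (0,1) count=0: revealed 13 new [(0,0) (0,1) (0,2) (0,3) (0,4) (1,0) (1,1) (1,2) (1,3) (1,4) (2,1) (2,2) (2,3)] -> total=13
Click 2 (3,1) count=3: revealed 1 new [(3,1)] -> total=14
Click 3 (1,4) count=1: revealed 0 new [(none)] -> total=14
Click 4 (1,1) count=1: revealed 0 new [(none)] -> total=14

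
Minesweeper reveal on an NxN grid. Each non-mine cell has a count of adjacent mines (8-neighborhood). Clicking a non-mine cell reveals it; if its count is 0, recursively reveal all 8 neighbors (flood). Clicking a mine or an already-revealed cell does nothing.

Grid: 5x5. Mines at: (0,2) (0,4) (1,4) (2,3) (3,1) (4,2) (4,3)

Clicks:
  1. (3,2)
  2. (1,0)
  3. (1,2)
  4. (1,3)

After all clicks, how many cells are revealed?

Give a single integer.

Click 1 (3,2) count=4: revealed 1 new [(3,2)] -> total=1
Click 2 (1,0) count=0: revealed 6 new [(0,0) (0,1) (1,0) (1,1) (2,0) (2,1)] -> total=7
Click 3 (1,2) count=2: revealed 1 new [(1,2)] -> total=8
Click 4 (1,3) count=4: revealed 1 new [(1,3)] -> total=9

Answer: 9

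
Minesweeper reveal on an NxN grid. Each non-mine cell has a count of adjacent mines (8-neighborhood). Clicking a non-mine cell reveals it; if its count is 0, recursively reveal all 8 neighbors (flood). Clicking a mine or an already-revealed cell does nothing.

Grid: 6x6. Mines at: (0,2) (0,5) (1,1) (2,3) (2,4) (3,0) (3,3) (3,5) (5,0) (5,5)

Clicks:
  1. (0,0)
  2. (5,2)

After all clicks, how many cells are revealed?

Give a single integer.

Answer: 9

Derivation:
Click 1 (0,0) count=1: revealed 1 new [(0,0)] -> total=1
Click 2 (5,2) count=0: revealed 8 new [(4,1) (4,2) (4,3) (4,4) (5,1) (5,2) (5,3) (5,4)] -> total=9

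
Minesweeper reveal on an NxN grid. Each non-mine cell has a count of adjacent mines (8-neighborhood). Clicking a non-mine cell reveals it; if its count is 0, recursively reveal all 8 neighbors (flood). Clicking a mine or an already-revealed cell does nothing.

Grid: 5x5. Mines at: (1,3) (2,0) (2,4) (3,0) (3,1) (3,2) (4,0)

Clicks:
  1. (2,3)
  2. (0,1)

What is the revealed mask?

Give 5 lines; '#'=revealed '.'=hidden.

Answer: ###..
###..
...#.
.....
.....

Derivation:
Click 1 (2,3) count=3: revealed 1 new [(2,3)] -> total=1
Click 2 (0,1) count=0: revealed 6 new [(0,0) (0,1) (0,2) (1,0) (1,1) (1,2)] -> total=7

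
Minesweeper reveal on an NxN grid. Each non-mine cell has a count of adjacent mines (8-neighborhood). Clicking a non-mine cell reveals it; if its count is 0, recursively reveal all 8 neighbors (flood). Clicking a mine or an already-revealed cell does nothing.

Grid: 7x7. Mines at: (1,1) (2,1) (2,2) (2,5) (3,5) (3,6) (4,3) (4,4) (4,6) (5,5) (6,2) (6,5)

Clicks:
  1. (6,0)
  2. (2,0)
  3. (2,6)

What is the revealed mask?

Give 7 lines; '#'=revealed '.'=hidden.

Answer: .......
.......
#.....#
###....
###....
###....
##.....

Derivation:
Click 1 (6,0) count=0: revealed 11 new [(3,0) (3,1) (3,2) (4,0) (4,1) (4,2) (5,0) (5,1) (5,2) (6,0) (6,1)] -> total=11
Click 2 (2,0) count=2: revealed 1 new [(2,0)] -> total=12
Click 3 (2,6) count=3: revealed 1 new [(2,6)] -> total=13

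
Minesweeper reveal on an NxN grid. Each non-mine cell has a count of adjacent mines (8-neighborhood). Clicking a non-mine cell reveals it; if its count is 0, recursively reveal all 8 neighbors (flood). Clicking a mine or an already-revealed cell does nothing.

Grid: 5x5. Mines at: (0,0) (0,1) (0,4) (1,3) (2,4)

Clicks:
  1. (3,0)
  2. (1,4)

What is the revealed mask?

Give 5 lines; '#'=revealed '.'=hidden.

Click 1 (3,0) count=0: revealed 17 new [(1,0) (1,1) (1,2) (2,0) (2,1) (2,2) (2,3) (3,0) (3,1) (3,2) (3,3) (3,4) (4,0) (4,1) (4,2) (4,3) (4,4)] -> total=17
Click 2 (1,4) count=3: revealed 1 new [(1,4)] -> total=18

Answer: .....
###.#
####.
#####
#####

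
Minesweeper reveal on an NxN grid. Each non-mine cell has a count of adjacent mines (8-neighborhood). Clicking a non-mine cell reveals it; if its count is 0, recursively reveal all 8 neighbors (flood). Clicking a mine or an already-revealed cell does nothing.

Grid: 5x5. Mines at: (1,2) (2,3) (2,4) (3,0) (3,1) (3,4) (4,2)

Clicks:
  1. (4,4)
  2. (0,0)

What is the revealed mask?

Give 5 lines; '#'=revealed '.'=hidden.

Click 1 (4,4) count=1: revealed 1 new [(4,4)] -> total=1
Click 2 (0,0) count=0: revealed 6 new [(0,0) (0,1) (1,0) (1,1) (2,0) (2,1)] -> total=7

Answer: ##...
##...
##...
.....
....#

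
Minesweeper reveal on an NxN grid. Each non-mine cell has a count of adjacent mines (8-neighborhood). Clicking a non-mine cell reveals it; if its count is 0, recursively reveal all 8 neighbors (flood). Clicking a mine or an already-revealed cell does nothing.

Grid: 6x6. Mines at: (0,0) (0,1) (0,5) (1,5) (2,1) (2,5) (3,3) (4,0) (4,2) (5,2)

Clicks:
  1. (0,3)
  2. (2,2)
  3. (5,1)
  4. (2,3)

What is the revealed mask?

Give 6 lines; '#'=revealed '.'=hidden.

Answer: ..###.
..###.
..###.
......
......
.#....

Derivation:
Click 1 (0,3) count=0: revealed 9 new [(0,2) (0,3) (0,4) (1,2) (1,3) (1,4) (2,2) (2,3) (2,4)] -> total=9
Click 2 (2,2) count=2: revealed 0 new [(none)] -> total=9
Click 3 (5,1) count=3: revealed 1 new [(5,1)] -> total=10
Click 4 (2,3) count=1: revealed 0 new [(none)] -> total=10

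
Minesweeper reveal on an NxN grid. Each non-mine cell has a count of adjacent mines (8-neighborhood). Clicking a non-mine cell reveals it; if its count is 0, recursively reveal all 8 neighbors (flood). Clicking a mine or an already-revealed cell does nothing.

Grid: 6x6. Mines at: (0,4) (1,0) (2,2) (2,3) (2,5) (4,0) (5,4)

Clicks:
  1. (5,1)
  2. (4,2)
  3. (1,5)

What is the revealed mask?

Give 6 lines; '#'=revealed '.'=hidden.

Answer: ......
.....#
......
.###..
.###..
.###..

Derivation:
Click 1 (5,1) count=1: revealed 1 new [(5,1)] -> total=1
Click 2 (4,2) count=0: revealed 8 new [(3,1) (3,2) (3,3) (4,1) (4,2) (4,3) (5,2) (5,3)] -> total=9
Click 3 (1,5) count=2: revealed 1 new [(1,5)] -> total=10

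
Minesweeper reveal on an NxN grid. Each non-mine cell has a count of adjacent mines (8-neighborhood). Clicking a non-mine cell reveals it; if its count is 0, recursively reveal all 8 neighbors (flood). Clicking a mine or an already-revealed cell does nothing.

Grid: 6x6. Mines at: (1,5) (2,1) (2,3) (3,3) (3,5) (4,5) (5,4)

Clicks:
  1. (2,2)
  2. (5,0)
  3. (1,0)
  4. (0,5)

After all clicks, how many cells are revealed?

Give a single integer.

Click 1 (2,2) count=3: revealed 1 new [(2,2)] -> total=1
Click 2 (5,0) count=0: revealed 11 new [(3,0) (3,1) (3,2) (4,0) (4,1) (4,2) (4,3) (5,0) (5,1) (5,2) (5,3)] -> total=12
Click 3 (1,0) count=1: revealed 1 new [(1,0)] -> total=13
Click 4 (0,5) count=1: revealed 1 new [(0,5)] -> total=14

Answer: 14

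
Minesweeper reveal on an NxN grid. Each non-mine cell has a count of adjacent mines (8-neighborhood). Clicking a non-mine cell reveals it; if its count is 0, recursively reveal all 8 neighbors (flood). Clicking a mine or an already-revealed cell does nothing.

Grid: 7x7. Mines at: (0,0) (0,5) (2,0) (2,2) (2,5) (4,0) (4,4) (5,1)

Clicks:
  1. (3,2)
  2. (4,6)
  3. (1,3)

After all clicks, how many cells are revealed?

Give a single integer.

Answer: 16

Derivation:
Click 1 (3,2) count=1: revealed 1 new [(3,2)] -> total=1
Click 2 (4,6) count=0: revealed 14 new [(3,5) (3,6) (4,5) (4,6) (5,2) (5,3) (5,4) (5,5) (5,6) (6,2) (6,3) (6,4) (6,5) (6,6)] -> total=15
Click 3 (1,3) count=1: revealed 1 new [(1,3)] -> total=16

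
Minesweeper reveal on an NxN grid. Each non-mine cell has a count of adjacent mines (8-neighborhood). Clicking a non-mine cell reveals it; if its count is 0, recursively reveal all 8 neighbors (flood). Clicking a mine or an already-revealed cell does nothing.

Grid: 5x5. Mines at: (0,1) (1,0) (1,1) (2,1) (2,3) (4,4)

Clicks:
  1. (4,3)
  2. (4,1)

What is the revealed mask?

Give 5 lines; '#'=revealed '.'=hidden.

Answer: .....
.....
.....
####.
####.

Derivation:
Click 1 (4,3) count=1: revealed 1 new [(4,3)] -> total=1
Click 2 (4,1) count=0: revealed 7 new [(3,0) (3,1) (3,2) (3,3) (4,0) (4,1) (4,2)] -> total=8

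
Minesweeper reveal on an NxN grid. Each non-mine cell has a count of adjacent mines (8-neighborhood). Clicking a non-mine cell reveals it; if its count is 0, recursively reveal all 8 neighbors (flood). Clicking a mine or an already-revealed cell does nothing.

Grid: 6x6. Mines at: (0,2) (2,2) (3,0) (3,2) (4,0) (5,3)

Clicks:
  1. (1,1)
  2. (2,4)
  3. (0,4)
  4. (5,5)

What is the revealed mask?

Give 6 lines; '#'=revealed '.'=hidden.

Click 1 (1,1) count=2: revealed 1 new [(1,1)] -> total=1
Click 2 (2,4) count=0: revealed 17 new [(0,3) (0,4) (0,5) (1,3) (1,4) (1,5) (2,3) (2,4) (2,5) (3,3) (3,4) (3,5) (4,3) (4,4) (4,5) (5,4) (5,5)] -> total=18
Click 3 (0,4) count=0: revealed 0 new [(none)] -> total=18
Click 4 (5,5) count=0: revealed 0 new [(none)] -> total=18

Answer: ...###
.#.###
...###
...###
...###
....##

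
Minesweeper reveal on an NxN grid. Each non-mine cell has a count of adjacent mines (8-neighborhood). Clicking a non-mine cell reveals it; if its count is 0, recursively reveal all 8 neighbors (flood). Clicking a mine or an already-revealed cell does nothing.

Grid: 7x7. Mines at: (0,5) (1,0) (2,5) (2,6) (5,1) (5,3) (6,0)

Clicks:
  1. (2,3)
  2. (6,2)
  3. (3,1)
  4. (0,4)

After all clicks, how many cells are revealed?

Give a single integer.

Answer: 24

Derivation:
Click 1 (2,3) count=0: revealed 23 new [(0,1) (0,2) (0,3) (0,4) (1,1) (1,2) (1,3) (1,4) (2,0) (2,1) (2,2) (2,3) (2,4) (3,0) (3,1) (3,2) (3,3) (3,4) (4,0) (4,1) (4,2) (4,3) (4,4)] -> total=23
Click 2 (6,2) count=2: revealed 1 new [(6,2)] -> total=24
Click 3 (3,1) count=0: revealed 0 new [(none)] -> total=24
Click 4 (0,4) count=1: revealed 0 new [(none)] -> total=24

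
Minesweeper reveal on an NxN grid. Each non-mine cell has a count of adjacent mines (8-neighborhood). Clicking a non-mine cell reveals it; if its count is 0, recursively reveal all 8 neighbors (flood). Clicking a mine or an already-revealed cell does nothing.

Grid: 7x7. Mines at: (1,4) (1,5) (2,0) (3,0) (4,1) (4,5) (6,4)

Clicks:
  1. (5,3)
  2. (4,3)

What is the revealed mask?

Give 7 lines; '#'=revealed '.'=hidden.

Answer: ####...
####...
.####..
.####..
..###..
..###..
.......

Derivation:
Click 1 (5,3) count=1: revealed 1 new [(5,3)] -> total=1
Click 2 (4,3) count=0: revealed 21 new [(0,0) (0,1) (0,2) (0,3) (1,0) (1,1) (1,2) (1,3) (2,1) (2,2) (2,3) (2,4) (3,1) (3,2) (3,3) (3,4) (4,2) (4,3) (4,4) (5,2) (5,4)] -> total=22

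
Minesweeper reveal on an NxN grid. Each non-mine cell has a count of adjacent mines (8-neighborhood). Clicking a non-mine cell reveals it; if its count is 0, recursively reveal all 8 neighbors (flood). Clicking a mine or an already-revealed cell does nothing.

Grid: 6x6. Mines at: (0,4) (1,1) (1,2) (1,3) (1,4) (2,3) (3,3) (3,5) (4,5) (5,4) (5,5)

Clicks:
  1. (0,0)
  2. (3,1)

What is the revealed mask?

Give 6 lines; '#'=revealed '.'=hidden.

Answer: #.....
......
###...
###...
####..
####..

Derivation:
Click 1 (0,0) count=1: revealed 1 new [(0,0)] -> total=1
Click 2 (3,1) count=0: revealed 14 new [(2,0) (2,1) (2,2) (3,0) (3,1) (3,2) (4,0) (4,1) (4,2) (4,3) (5,0) (5,1) (5,2) (5,3)] -> total=15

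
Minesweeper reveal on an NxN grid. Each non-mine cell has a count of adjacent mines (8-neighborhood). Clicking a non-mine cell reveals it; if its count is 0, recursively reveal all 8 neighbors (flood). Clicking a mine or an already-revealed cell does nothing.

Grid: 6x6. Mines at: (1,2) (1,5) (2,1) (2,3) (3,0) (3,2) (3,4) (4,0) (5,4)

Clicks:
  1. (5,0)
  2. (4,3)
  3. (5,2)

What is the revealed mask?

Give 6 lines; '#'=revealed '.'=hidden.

Answer: ......
......
......
......
.###..
####..

Derivation:
Click 1 (5,0) count=1: revealed 1 new [(5,0)] -> total=1
Click 2 (4,3) count=3: revealed 1 new [(4,3)] -> total=2
Click 3 (5,2) count=0: revealed 5 new [(4,1) (4,2) (5,1) (5,2) (5,3)] -> total=7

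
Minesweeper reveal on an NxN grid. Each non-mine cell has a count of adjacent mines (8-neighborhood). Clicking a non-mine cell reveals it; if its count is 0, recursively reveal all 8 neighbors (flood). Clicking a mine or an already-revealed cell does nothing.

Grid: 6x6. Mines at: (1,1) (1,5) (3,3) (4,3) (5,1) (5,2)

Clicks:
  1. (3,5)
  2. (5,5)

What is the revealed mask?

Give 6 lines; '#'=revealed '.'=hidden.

Answer: ......
......
....##
....##
....##
....##

Derivation:
Click 1 (3,5) count=0: revealed 8 new [(2,4) (2,5) (3,4) (3,5) (4,4) (4,5) (5,4) (5,5)] -> total=8
Click 2 (5,5) count=0: revealed 0 new [(none)] -> total=8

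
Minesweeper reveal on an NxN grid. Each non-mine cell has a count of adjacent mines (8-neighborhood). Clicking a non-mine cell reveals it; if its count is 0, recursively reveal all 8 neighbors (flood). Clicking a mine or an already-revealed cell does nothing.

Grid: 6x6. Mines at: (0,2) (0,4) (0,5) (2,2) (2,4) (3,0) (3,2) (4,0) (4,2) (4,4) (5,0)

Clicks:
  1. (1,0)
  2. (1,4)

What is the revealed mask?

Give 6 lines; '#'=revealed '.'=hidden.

Click 1 (1,0) count=0: revealed 6 new [(0,0) (0,1) (1,0) (1,1) (2,0) (2,1)] -> total=6
Click 2 (1,4) count=3: revealed 1 new [(1,4)] -> total=7

Answer: ##....
##..#.
##....
......
......
......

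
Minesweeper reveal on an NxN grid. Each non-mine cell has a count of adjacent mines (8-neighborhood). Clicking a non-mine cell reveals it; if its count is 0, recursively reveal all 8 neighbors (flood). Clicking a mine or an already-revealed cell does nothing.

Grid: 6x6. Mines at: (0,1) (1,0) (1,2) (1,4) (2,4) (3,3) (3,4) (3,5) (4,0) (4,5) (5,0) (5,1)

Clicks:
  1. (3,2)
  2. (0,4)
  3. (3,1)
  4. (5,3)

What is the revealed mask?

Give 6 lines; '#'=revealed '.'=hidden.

Answer: ....#.
......
......
.##...
..###.
..###.

Derivation:
Click 1 (3,2) count=1: revealed 1 new [(3,2)] -> total=1
Click 2 (0,4) count=1: revealed 1 new [(0,4)] -> total=2
Click 3 (3,1) count=1: revealed 1 new [(3,1)] -> total=3
Click 4 (5,3) count=0: revealed 6 new [(4,2) (4,3) (4,4) (5,2) (5,3) (5,4)] -> total=9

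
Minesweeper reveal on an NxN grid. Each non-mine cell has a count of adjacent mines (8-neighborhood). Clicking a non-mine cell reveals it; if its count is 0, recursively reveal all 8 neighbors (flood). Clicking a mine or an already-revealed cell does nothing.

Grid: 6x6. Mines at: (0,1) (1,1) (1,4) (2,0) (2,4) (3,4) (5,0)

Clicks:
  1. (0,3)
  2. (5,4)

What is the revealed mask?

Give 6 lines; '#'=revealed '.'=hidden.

Answer: ...#..
......
.###..
.###..
.#####
.#####

Derivation:
Click 1 (0,3) count=1: revealed 1 new [(0,3)] -> total=1
Click 2 (5,4) count=0: revealed 16 new [(2,1) (2,2) (2,3) (3,1) (3,2) (3,3) (4,1) (4,2) (4,3) (4,4) (4,5) (5,1) (5,2) (5,3) (5,4) (5,5)] -> total=17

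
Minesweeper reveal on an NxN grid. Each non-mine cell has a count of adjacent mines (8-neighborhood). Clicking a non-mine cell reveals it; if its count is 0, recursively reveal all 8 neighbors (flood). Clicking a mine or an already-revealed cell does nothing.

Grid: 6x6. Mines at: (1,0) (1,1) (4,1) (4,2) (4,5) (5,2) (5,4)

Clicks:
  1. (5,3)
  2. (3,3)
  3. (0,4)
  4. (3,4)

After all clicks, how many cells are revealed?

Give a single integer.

Click 1 (5,3) count=3: revealed 1 new [(5,3)] -> total=1
Click 2 (3,3) count=1: revealed 1 new [(3,3)] -> total=2
Click 3 (0,4) count=0: revealed 15 new [(0,2) (0,3) (0,4) (0,5) (1,2) (1,3) (1,4) (1,5) (2,2) (2,3) (2,4) (2,5) (3,2) (3,4) (3,5)] -> total=17
Click 4 (3,4) count=1: revealed 0 new [(none)] -> total=17

Answer: 17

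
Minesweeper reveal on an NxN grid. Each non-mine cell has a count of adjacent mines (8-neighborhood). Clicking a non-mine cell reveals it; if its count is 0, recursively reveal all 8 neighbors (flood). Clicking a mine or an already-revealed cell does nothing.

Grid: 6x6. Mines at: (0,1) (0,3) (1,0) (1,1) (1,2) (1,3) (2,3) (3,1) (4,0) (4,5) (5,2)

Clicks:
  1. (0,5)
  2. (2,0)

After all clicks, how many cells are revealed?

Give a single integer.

Click 1 (0,5) count=0: revealed 8 new [(0,4) (0,5) (1,4) (1,5) (2,4) (2,5) (3,4) (3,5)] -> total=8
Click 2 (2,0) count=3: revealed 1 new [(2,0)] -> total=9

Answer: 9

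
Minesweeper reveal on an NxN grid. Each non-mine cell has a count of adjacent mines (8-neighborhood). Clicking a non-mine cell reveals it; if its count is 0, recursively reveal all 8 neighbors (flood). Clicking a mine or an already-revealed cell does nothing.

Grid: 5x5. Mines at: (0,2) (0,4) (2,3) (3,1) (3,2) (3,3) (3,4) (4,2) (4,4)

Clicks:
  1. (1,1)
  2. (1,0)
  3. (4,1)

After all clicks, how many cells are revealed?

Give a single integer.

Answer: 7

Derivation:
Click 1 (1,1) count=1: revealed 1 new [(1,1)] -> total=1
Click 2 (1,0) count=0: revealed 5 new [(0,0) (0,1) (1,0) (2,0) (2,1)] -> total=6
Click 3 (4,1) count=3: revealed 1 new [(4,1)] -> total=7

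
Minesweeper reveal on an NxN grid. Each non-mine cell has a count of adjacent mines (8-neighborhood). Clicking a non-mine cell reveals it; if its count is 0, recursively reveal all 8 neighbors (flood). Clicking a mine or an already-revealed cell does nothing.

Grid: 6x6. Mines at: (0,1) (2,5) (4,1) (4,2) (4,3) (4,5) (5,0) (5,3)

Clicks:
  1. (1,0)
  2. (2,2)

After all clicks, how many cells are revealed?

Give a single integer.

Click 1 (1,0) count=1: revealed 1 new [(1,0)] -> total=1
Click 2 (2,2) count=0: revealed 19 new [(0,2) (0,3) (0,4) (0,5) (1,1) (1,2) (1,3) (1,4) (1,5) (2,0) (2,1) (2,2) (2,3) (2,4) (3,0) (3,1) (3,2) (3,3) (3,4)] -> total=20

Answer: 20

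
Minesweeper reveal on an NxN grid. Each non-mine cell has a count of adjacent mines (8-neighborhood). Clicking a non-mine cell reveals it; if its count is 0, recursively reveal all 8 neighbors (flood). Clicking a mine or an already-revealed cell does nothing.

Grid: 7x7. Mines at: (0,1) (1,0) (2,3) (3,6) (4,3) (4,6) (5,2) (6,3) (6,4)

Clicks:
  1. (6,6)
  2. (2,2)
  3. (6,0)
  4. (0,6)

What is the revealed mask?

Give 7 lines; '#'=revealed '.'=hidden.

Answer: ..#####
..#####
###.###
###....
###....
##...##
##...##

Derivation:
Click 1 (6,6) count=0: revealed 4 new [(5,5) (5,6) (6,5) (6,6)] -> total=4
Click 2 (2,2) count=1: revealed 1 new [(2,2)] -> total=5
Click 3 (6,0) count=0: revealed 12 new [(2,0) (2,1) (3,0) (3,1) (3,2) (4,0) (4,1) (4,2) (5,0) (5,1) (6,0) (6,1)] -> total=17
Click 4 (0,6) count=0: revealed 13 new [(0,2) (0,3) (0,4) (0,5) (0,6) (1,2) (1,3) (1,4) (1,5) (1,6) (2,4) (2,5) (2,6)] -> total=30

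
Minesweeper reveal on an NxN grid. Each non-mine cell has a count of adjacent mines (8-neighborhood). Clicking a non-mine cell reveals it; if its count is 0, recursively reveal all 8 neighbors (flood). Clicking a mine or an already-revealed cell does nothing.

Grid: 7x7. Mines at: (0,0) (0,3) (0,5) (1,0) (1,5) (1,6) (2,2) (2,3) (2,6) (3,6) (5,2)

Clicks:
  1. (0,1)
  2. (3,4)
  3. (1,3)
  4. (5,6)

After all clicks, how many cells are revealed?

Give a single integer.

Click 1 (0,1) count=2: revealed 1 new [(0,1)] -> total=1
Click 2 (3,4) count=1: revealed 1 new [(3,4)] -> total=2
Click 3 (1,3) count=3: revealed 1 new [(1,3)] -> total=3
Click 4 (5,6) count=0: revealed 14 new [(3,3) (3,5) (4,3) (4,4) (4,5) (4,6) (5,3) (5,4) (5,5) (5,6) (6,3) (6,4) (6,5) (6,6)] -> total=17

Answer: 17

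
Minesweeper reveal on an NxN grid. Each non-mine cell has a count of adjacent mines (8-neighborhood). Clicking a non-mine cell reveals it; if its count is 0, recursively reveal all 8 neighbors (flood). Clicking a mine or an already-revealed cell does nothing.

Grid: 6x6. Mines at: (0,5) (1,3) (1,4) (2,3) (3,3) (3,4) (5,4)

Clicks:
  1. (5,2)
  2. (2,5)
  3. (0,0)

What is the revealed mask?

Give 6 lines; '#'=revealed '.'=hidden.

Answer: ###...
###...
###..#
###...
####..
####..

Derivation:
Click 1 (5,2) count=0: revealed 20 new [(0,0) (0,1) (0,2) (1,0) (1,1) (1,2) (2,0) (2,1) (2,2) (3,0) (3,1) (3,2) (4,0) (4,1) (4,2) (4,3) (5,0) (5,1) (5,2) (5,3)] -> total=20
Click 2 (2,5) count=2: revealed 1 new [(2,5)] -> total=21
Click 3 (0,0) count=0: revealed 0 new [(none)] -> total=21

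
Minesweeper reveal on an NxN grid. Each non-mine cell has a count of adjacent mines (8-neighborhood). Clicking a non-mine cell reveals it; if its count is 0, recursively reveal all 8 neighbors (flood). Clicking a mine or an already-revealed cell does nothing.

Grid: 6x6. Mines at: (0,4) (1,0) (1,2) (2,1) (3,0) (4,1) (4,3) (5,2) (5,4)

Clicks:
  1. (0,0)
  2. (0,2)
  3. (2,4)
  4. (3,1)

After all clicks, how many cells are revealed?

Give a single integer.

Answer: 14

Derivation:
Click 1 (0,0) count=1: revealed 1 new [(0,0)] -> total=1
Click 2 (0,2) count=1: revealed 1 new [(0,2)] -> total=2
Click 3 (2,4) count=0: revealed 11 new [(1,3) (1,4) (1,5) (2,3) (2,4) (2,5) (3,3) (3,4) (3,5) (4,4) (4,5)] -> total=13
Click 4 (3,1) count=3: revealed 1 new [(3,1)] -> total=14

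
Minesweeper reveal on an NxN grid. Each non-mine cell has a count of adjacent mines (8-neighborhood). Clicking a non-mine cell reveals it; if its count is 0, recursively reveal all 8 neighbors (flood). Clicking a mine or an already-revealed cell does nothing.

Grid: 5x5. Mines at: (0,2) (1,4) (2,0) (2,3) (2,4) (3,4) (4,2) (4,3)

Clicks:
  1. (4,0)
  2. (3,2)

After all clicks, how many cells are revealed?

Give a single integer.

Answer: 5

Derivation:
Click 1 (4,0) count=0: revealed 4 new [(3,0) (3,1) (4,0) (4,1)] -> total=4
Click 2 (3,2) count=3: revealed 1 new [(3,2)] -> total=5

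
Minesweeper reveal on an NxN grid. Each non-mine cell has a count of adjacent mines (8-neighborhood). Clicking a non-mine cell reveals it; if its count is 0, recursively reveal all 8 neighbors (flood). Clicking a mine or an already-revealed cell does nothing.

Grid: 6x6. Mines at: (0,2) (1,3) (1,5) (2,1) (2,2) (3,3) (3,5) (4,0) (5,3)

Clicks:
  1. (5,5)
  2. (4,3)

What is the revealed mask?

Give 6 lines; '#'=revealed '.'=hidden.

Click 1 (5,5) count=0: revealed 4 new [(4,4) (4,5) (5,4) (5,5)] -> total=4
Click 2 (4,3) count=2: revealed 1 new [(4,3)] -> total=5

Answer: ......
......
......
......
...###
....##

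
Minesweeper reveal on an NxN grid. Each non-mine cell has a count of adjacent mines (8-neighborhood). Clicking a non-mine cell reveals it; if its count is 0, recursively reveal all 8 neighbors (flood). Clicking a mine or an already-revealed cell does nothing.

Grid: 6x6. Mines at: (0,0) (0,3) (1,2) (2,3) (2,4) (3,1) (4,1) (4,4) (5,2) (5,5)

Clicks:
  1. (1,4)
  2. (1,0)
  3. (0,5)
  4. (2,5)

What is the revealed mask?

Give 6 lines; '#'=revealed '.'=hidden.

Click 1 (1,4) count=3: revealed 1 new [(1,4)] -> total=1
Click 2 (1,0) count=1: revealed 1 new [(1,0)] -> total=2
Click 3 (0,5) count=0: revealed 3 new [(0,4) (0,5) (1,5)] -> total=5
Click 4 (2,5) count=1: revealed 1 new [(2,5)] -> total=6

Answer: ....##
#...##
.....#
......
......
......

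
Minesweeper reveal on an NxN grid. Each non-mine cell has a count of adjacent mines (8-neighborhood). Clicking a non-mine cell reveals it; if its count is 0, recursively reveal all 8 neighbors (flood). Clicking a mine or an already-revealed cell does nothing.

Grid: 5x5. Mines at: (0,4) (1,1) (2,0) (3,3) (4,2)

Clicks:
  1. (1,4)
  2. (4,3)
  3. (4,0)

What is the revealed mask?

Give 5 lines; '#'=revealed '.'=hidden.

Click 1 (1,4) count=1: revealed 1 new [(1,4)] -> total=1
Click 2 (4,3) count=2: revealed 1 new [(4,3)] -> total=2
Click 3 (4,0) count=0: revealed 4 new [(3,0) (3,1) (4,0) (4,1)] -> total=6

Answer: .....
....#
.....
##...
##.#.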